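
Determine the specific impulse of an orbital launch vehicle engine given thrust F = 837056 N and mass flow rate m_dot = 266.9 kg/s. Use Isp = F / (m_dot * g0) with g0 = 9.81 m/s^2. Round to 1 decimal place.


Step 1: m_dot * g0 = 266.9 * 9.81 = 2618.29
Step 2: Isp = 837056 / 2618.29 = 319.7 s

319.7


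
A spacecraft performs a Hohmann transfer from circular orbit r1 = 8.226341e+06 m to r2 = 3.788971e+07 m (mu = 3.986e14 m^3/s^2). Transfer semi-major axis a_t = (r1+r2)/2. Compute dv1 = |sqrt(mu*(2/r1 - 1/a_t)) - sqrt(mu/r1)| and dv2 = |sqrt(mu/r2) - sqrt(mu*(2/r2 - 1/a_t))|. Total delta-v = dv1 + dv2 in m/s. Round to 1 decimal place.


Step 1: Transfer semi-major axis a_t = (8.226341e+06 + 3.788971e+07) / 2 = 2.305803e+07 m
Step 2: v1 (circular at r1) = sqrt(mu/r1) = 6960.9 m/s
Step 3: v_t1 = sqrt(mu*(2/r1 - 1/a_t)) = 8923.08 m/s
Step 4: dv1 = |8923.08 - 6960.9| = 1962.18 m/s
Step 5: v2 (circular at r2) = 3243.46 m/s, v_t2 = 1937.32 m/s
Step 6: dv2 = |3243.46 - 1937.32| = 1306.14 m/s
Step 7: Total delta-v = 1962.18 + 1306.14 = 3268.3 m/s

3268.3


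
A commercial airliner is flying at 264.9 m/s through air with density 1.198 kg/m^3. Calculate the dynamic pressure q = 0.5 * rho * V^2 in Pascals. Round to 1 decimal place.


Step 1: V^2 = 264.9^2 = 70172.01
Step 2: q = 0.5 * 1.198 * 70172.01
Step 3: q = 42033.0 Pa

42033.0


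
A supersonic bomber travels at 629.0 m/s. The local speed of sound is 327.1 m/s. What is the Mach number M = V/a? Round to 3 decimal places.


Step 1: M = V / a = 629.0 / 327.1
Step 2: M = 1.923

1.923


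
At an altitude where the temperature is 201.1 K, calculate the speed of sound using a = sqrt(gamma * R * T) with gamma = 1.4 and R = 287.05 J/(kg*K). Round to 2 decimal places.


Step 1: gamma * R * T = 1.4 * 287.05 * 201.1 = 80816.057
Step 2: a = sqrt(80816.057) = 284.28 m/s

284.28


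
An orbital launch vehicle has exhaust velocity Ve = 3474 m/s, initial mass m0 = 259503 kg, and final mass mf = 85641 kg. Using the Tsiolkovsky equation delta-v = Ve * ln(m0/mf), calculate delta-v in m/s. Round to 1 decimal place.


Step 1: Mass ratio m0/mf = 259503 / 85641 = 3.030126
Step 2: ln(3.030126) = 1.108604
Step 3: delta-v = 3474 * 1.108604 = 3851.3 m/s

3851.3


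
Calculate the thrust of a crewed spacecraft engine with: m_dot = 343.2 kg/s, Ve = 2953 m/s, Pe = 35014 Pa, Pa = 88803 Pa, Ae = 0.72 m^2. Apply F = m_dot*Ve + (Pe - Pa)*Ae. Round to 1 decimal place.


Step 1: Momentum thrust = m_dot * Ve = 343.2 * 2953 = 1013469.6 N
Step 2: Pressure thrust = (Pe - Pa) * Ae = (35014 - 88803) * 0.72 = -38728.08 N
Step 3: Total thrust F = 1013469.6 + -38728.08 = 974741.5 N

974741.5


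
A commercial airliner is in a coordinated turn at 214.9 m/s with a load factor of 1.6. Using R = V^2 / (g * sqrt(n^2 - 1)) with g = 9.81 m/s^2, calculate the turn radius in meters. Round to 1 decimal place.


Step 1: V^2 = 214.9^2 = 46182.01
Step 2: n^2 - 1 = 1.6^2 - 1 = 1.56
Step 3: sqrt(1.56) = 1.249
Step 4: R = 46182.01 / (9.81 * 1.249) = 3769.1 m

3769.1


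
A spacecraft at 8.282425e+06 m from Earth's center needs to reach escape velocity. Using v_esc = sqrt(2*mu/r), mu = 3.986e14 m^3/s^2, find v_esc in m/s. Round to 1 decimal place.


Step 1: 2*mu/r = 2 * 3.986e14 / 8.282425e+06 = 96252003.4893
Step 2: v_esc = sqrt(96252003.4893) = 9810.8 m/s

9810.8


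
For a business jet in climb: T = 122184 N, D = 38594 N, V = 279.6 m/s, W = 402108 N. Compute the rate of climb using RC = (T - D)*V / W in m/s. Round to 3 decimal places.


Step 1: Excess thrust = T - D = 122184 - 38594 = 83590 N
Step 2: Excess power = 83590 * 279.6 = 23371764.0 W
Step 3: RC = 23371764.0 / 402108 = 58.123 m/s

58.123


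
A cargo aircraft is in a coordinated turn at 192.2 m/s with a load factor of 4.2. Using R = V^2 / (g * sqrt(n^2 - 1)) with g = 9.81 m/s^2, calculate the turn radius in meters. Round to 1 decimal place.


Step 1: V^2 = 192.2^2 = 36940.84
Step 2: n^2 - 1 = 4.2^2 - 1 = 16.64
Step 3: sqrt(16.64) = 4.079216
Step 4: R = 36940.84 / (9.81 * 4.079216) = 923.1 m

923.1


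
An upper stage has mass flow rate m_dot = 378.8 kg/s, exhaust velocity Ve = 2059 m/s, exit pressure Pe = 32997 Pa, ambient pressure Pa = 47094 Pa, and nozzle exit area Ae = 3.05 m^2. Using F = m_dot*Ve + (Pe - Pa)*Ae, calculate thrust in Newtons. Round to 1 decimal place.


Step 1: Momentum thrust = m_dot * Ve = 378.8 * 2059 = 779949.2 N
Step 2: Pressure thrust = (Pe - Pa) * Ae = (32997 - 47094) * 3.05 = -42995.85 N
Step 3: Total thrust F = 779949.2 + -42995.85 = 736953.4 N

736953.4


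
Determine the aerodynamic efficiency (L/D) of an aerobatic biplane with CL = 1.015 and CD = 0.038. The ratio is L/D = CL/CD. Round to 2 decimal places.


Step 1: L/D = CL / CD = 1.015 / 0.038
Step 2: L/D = 26.71

26.71


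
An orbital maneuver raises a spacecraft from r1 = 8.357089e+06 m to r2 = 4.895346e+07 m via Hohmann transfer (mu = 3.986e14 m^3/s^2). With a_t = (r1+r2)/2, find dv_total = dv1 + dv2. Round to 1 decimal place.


Step 1: Transfer semi-major axis a_t = (8.357089e+06 + 4.895346e+07) / 2 = 2.865527e+07 m
Step 2: v1 (circular at r1) = sqrt(mu/r1) = 6906.23 m/s
Step 3: v_t1 = sqrt(mu*(2/r1 - 1/a_t)) = 9026.73 m/s
Step 4: dv1 = |9026.73 - 6906.23| = 2120.5 m/s
Step 5: v2 (circular at r2) = 2853.49 m/s, v_t2 = 1541.0 m/s
Step 6: dv2 = |2853.49 - 1541.0| = 1312.5 m/s
Step 7: Total delta-v = 2120.5 + 1312.5 = 3433.0 m/s

3433.0


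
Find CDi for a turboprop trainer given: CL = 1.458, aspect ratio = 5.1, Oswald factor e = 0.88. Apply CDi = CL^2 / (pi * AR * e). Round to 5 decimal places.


Step 1: CL^2 = 1.458^2 = 2.125764
Step 2: pi * AR * e = 3.14159 * 5.1 * 0.88 = 14.099468
Step 3: CDi = 2.125764 / 14.099468 = 0.15077

0.15077


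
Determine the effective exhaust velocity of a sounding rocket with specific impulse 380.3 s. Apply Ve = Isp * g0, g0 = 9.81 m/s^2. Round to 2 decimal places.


Step 1: Ve = Isp * g0 = 380.3 * 9.81
Step 2: Ve = 3730.74 m/s

3730.74


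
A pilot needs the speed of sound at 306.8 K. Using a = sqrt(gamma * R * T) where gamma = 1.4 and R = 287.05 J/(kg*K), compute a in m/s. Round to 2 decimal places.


Step 1: gamma * R * T = 1.4 * 287.05 * 306.8 = 123293.716
Step 2: a = sqrt(123293.716) = 351.13 m/s

351.13


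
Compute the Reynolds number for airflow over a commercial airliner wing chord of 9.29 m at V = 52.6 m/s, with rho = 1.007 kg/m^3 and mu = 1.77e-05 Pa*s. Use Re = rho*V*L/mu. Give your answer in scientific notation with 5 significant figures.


Step 1: Numerator = rho * V * L = 1.007 * 52.6 * 9.29 = 492.074578
Step 2: Re = 492.074578 / 1.77e-05
Step 3: Re = 2.7801e+07

2.7801e+07


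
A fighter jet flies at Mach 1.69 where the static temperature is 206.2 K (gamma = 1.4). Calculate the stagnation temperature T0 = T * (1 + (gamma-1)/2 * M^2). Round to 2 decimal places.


Step 1: (gamma-1)/2 = 0.2
Step 2: M^2 = 2.8561
Step 3: 1 + 0.2 * 2.8561 = 1.57122
Step 4: T0 = 206.2 * 1.57122 = 323.99 K

323.99


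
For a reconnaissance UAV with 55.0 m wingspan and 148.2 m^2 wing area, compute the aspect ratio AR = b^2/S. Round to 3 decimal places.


Step 1: b^2 = 55.0^2 = 3025.0
Step 2: AR = 3025.0 / 148.2 = 20.412

20.412


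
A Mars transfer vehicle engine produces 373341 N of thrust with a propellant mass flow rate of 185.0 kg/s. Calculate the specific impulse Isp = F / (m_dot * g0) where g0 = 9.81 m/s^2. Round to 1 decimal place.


Step 1: m_dot * g0 = 185.0 * 9.81 = 1814.85
Step 2: Isp = 373341 / 1814.85 = 205.7 s

205.7


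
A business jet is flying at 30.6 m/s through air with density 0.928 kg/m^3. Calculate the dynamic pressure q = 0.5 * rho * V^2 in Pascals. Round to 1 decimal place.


Step 1: V^2 = 30.6^2 = 936.36
Step 2: q = 0.5 * 0.928 * 936.36
Step 3: q = 434.5 Pa

434.5


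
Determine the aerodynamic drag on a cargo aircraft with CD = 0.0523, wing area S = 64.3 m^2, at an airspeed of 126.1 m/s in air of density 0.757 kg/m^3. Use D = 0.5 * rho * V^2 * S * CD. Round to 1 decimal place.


Step 1: Dynamic pressure q = 0.5 * 0.757 * 126.1^2 = 6018.608 Pa
Step 2: Drag D = q * S * CD = 6018.608 * 64.3 * 0.0523
Step 3: D = 20239.9 N

20239.9


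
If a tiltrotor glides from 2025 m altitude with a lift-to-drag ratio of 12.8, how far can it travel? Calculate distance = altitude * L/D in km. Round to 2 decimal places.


Step 1: Glide distance = altitude * L/D = 2025 * 12.8 = 25920.0 m
Step 2: Convert to km: 25920.0 / 1000 = 25.92 km

25.92


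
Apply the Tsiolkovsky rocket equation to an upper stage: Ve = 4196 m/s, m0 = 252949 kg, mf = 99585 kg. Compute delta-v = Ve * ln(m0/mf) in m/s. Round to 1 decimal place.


Step 1: Mass ratio m0/mf = 252949 / 99585 = 2.540031
Step 2: ln(2.540031) = 0.932176
Step 3: delta-v = 4196 * 0.932176 = 3911.4 m/s

3911.4


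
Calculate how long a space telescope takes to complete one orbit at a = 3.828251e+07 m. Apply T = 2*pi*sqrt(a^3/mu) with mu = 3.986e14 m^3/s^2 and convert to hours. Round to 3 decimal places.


Step 1: a^3 / mu = 5.610495e+22 / 3.986e14 = 1.407550e+08
Step 2: sqrt(1.407550e+08) = 11864.0224 s
Step 3: T = 2*pi * 11864.0224 = 74543.85 s
Step 4: T in hours = 74543.85 / 3600 = 20.707 hours

20.707


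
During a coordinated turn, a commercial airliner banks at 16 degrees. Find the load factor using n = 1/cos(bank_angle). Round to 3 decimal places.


Step 1: Convert 16 degrees to radians = 0.279253
Step 2: cos(16 deg) = 0.961262
Step 3: n = 1 / 0.961262 = 1.040

1.040


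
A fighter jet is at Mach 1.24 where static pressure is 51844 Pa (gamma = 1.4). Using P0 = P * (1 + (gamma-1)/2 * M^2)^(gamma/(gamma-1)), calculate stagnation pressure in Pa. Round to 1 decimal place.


Step 1: (gamma-1)/2 * M^2 = 0.2 * 1.5376 = 0.30752
Step 2: 1 + 0.30752 = 1.30752
Step 3: Exponent gamma/(gamma-1) = 3.5
Step 4: P0 = 51844 * 1.30752^3.5 = 132515.8 Pa

132515.8


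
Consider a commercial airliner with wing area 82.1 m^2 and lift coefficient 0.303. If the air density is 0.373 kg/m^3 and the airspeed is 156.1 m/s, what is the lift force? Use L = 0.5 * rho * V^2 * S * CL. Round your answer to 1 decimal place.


Step 1: Calculate dynamic pressure q = 0.5 * 0.373 * 156.1^2 = 0.5 * 0.373 * 24367.21 = 4544.4847 Pa
Step 2: Multiply by wing area and lift coefficient: L = 4544.4847 * 82.1 * 0.303
Step 3: L = 373102.191 * 0.303 = 113050.0 N

113050.0


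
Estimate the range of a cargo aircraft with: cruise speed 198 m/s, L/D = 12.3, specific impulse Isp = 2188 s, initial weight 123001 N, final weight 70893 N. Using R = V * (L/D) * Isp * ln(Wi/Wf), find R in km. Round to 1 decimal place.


Step 1: Coefficient = V * (L/D) * Isp = 198 * 12.3 * 2188 = 5328655.2 m
Step 2: Wi/Wf = 123001 / 70893 = 1.735023
Step 3: ln(1.735023) = 0.551021
Step 4: R = 5328655.2 * 0.551021 = 2936199.8 m = 2936.2 km

2936.2


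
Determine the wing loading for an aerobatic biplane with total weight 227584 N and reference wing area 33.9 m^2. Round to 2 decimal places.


Step 1: Wing loading = W / S = 227584 / 33.9
Step 2: Wing loading = 6713.39 N/m^2

6713.39


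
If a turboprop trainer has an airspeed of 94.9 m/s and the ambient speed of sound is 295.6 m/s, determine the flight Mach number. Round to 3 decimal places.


Step 1: M = V / a = 94.9 / 295.6
Step 2: M = 0.321

0.321


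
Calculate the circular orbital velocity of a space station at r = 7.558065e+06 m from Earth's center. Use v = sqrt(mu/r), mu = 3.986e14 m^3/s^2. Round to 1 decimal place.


Step 1: mu / r = 3.986e14 / 7.558065e+06 = 52738366.2353
Step 2: v = sqrt(52738366.2353) = 7262.1 m/s

7262.1


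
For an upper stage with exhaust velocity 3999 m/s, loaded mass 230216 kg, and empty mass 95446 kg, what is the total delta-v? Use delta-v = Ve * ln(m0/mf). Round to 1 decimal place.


Step 1: Mass ratio m0/mf = 230216 / 95446 = 2.412003
Step 2: ln(2.412003) = 0.880457
Step 3: delta-v = 3999 * 0.880457 = 3520.9 m/s

3520.9


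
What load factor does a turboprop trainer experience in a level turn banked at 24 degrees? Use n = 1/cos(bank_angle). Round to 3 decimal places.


Step 1: Convert 24 degrees to radians = 0.418879
Step 2: cos(24 deg) = 0.913545
Step 3: n = 1 / 0.913545 = 1.095

1.095


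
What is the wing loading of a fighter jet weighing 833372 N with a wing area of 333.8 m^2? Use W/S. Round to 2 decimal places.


Step 1: Wing loading = W / S = 833372 / 333.8
Step 2: Wing loading = 2496.62 N/m^2

2496.62


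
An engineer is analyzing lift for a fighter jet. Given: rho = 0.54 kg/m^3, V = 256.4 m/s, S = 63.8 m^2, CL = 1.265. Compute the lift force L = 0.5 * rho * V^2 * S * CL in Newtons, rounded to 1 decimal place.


Step 1: Calculate dynamic pressure q = 0.5 * 0.54 * 256.4^2 = 0.5 * 0.54 * 65740.96 = 17750.0592 Pa
Step 2: Multiply by wing area and lift coefficient: L = 17750.0592 * 63.8 * 1.265
Step 3: L = 1132453.777 * 1.265 = 1432554.0 N

1432554.0


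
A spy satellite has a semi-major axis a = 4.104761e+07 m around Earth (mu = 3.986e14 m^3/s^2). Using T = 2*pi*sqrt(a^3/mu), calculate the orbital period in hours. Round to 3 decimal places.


Step 1: a^3 / mu = 6.916138e+22 / 3.986e14 = 1.735107e+08
Step 2: sqrt(1.735107e+08) = 13172.3471 s
Step 3: T = 2*pi * 13172.3471 = 82764.3 s
Step 4: T in hours = 82764.3 / 3600 = 22.990 hours

22.990


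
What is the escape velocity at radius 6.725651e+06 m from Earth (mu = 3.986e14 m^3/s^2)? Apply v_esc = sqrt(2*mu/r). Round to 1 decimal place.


Step 1: 2*mu/r = 2 * 3.986e14 / 6.725651e+06 = 118531276.7493
Step 2: v_esc = sqrt(118531276.7493) = 10887.2 m/s

10887.2


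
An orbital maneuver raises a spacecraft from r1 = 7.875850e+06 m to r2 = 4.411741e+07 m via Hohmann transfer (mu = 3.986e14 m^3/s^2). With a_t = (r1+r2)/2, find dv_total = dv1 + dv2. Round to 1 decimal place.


Step 1: Transfer semi-major axis a_t = (7.875850e+06 + 4.411741e+07) / 2 = 2.599663e+07 m
Step 2: v1 (circular at r1) = sqrt(mu/r1) = 7114.1 m/s
Step 3: v_t1 = sqrt(mu*(2/r1 - 1/a_t)) = 9267.58 m/s
Step 4: dv1 = |9267.58 - 7114.1| = 2153.48 m/s
Step 5: v2 (circular at r2) = 3005.82 m/s, v_t2 = 1654.45 m/s
Step 6: dv2 = |3005.82 - 1654.45| = 1351.37 m/s
Step 7: Total delta-v = 2153.48 + 1351.37 = 3504.9 m/s

3504.9


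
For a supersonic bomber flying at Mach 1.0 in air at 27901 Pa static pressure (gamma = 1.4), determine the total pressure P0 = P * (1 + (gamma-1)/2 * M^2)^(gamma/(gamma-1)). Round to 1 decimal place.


Step 1: (gamma-1)/2 * M^2 = 0.2 * 1.0 = 0.2
Step 2: 1 + 0.2 = 1.2
Step 3: Exponent gamma/(gamma-1) = 3.5
Step 4: P0 = 27901 * 1.2^3.5 = 52814.6 Pa

52814.6


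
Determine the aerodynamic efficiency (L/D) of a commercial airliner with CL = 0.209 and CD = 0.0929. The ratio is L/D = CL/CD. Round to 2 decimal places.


Step 1: L/D = CL / CD = 0.209 / 0.0929
Step 2: L/D = 2.25

2.25


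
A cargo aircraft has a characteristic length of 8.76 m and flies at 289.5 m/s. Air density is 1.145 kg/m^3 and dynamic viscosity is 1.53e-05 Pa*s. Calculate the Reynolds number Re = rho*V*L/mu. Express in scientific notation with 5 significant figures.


Step 1: Numerator = rho * V * L = 1.145 * 289.5 * 8.76 = 2903.7429
Step 2: Re = 2903.7429 / 1.53e-05
Step 3: Re = 1.8979e+08

1.8979e+08


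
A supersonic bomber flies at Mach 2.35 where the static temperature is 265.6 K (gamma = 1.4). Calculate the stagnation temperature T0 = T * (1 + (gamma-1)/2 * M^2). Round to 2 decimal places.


Step 1: (gamma-1)/2 = 0.2
Step 2: M^2 = 5.5225
Step 3: 1 + 0.2 * 5.5225 = 2.1045
Step 4: T0 = 265.6 * 2.1045 = 558.96 K

558.96


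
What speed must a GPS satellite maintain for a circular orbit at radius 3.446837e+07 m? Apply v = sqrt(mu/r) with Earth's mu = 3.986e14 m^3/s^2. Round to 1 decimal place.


Step 1: mu / r = 3.986e14 / 3.446837e+07 = 11564225.4043
Step 2: v = sqrt(11564225.4043) = 3400.6 m/s

3400.6


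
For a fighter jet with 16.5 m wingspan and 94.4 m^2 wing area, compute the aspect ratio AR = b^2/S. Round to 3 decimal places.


Step 1: b^2 = 16.5^2 = 272.25
Step 2: AR = 272.25 / 94.4 = 2.884

2.884


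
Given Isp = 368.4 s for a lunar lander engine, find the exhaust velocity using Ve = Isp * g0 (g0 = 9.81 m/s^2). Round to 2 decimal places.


Step 1: Ve = Isp * g0 = 368.4 * 9.81
Step 2: Ve = 3614.00 m/s

3614.00


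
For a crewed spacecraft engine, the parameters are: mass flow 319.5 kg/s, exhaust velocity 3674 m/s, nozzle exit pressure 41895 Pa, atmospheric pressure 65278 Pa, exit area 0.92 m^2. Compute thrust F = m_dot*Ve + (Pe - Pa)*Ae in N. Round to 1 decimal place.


Step 1: Momentum thrust = m_dot * Ve = 319.5 * 3674 = 1173843.0 N
Step 2: Pressure thrust = (Pe - Pa) * Ae = (41895 - 65278) * 0.92 = -21512.36 N
Step 3: Total thrust F = 1173843.0 + -21512.36 = 1152330.6 N

1152330.6


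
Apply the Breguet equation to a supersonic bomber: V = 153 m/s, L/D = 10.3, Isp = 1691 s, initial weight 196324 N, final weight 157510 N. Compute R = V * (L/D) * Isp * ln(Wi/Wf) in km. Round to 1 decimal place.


Step 1: Coefficient = V * (L/D) * Isp = 153 * 10.3 * 1691 = 2664846.9 m
Step 2: Wi/Wf = 196324 / 157510 = 1.246422
Step 3: ln(1.246422) = 0.220277
Step 4: R = 2664846.9 * 0.220277 = 587005.6 m = 587.0 km

587.0


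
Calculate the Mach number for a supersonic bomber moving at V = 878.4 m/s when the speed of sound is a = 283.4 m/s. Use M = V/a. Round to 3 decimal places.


Step 1: M = V / a = 878.4 / 283.4
Step 2: M = 3.100

3.100


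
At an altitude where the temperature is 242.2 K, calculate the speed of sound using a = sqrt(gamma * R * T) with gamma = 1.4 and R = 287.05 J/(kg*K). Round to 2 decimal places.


Step 1: gamma * R * T = 1.4 * 287.05 * 242.2 = 97332.914
Step 2: a = sqrt(97332.914) = 311.98 m/s

311.98


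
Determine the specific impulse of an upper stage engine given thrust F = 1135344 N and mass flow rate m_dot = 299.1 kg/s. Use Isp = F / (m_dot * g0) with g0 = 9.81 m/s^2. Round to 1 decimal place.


Step 1: m_dot * g0 = 299.1 * 9.81 = 2934.17
Step 2: Isp = 1135344 / 2934.17 = 386.9 s

386.9


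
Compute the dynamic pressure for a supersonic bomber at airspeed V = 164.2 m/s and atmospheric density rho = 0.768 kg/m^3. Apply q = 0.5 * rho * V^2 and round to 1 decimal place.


Step 1: V^2 = 164.2^2 = 26961.64
Step 2: q = 0.5 * 0.768 * 26961.64
Step 3: q = 10353.3 Pa

10353.3


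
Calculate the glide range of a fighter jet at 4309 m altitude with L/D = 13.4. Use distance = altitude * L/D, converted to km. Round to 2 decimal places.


Step 1: Glide distance = altitude * L/D = 4309 * 13.4 = 57740.6 m
Step 2: Convert to km: 57740.6 / 1000 = 57.74 km

57.74


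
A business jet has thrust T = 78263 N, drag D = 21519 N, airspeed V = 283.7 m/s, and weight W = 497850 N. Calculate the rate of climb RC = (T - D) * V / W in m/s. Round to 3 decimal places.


Step 1: Excess thrust = T - D = 78263 - 21519 = 56744 N
Step 2: Excess power = 56744 * 283.7 = 16098272.8 W
Step 3: RC = 16098272.8 / 497850 = 32.336 m/s

32.336


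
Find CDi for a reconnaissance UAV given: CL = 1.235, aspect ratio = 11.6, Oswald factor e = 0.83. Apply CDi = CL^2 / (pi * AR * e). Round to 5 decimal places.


Step 1: CL^2 = 1.235^2 = 1.525225
Step 2: pi * AR * e = 3.14159 * 11.6 * 0.83 = 30.247254
Step 3: CDi = 1.525225 / 30.247254 = 0.05043

0.05043


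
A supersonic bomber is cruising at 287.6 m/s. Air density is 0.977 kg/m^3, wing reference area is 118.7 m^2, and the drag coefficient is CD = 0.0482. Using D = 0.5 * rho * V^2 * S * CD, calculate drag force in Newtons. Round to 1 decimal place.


Step 1: Dynamic pressure q = 0.5 * 0.977 * 287.6^2 = 40405.6718 Pa
Step 2: Drag D = q * S * CD = 40405.6718 * 118.7 * 0.0482
Step 3: D = 231174.6 N

231174.6


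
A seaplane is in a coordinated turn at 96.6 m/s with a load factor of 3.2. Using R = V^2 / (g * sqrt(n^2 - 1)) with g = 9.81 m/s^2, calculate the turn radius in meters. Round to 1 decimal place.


Step 1: V^2 = 96.6^2 = 9331.56
Step 2: n^2 - 1 = 3.2^2 - 1 = 9.24
Step 3: sqrt(9.24) = 3.039737
Step 4: R = 9331.56 / (9.81 * 3.039737) = 312.9 m

312.9


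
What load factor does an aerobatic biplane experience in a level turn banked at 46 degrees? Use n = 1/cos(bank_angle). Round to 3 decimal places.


Step 1: Convert 46 degrees to radians = 0.802851
Step 2: cos(46 deg) = 0.694658
Step 3: n = 1 / 0.694658 = 1.440

1.440


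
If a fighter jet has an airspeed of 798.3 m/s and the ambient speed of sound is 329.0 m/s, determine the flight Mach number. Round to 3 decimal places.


Step 1: M = V / a = 798.3 / 329.0
Step 2: M = 2.426

2.426


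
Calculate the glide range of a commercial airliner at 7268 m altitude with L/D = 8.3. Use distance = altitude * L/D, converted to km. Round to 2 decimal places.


Step 1: Glide distance = altitude * L/D = 7268 * 8.3 = 60324.4 m
Step 2: Convert to km: 60324.4 / 1000 = 60.32 km

60.32


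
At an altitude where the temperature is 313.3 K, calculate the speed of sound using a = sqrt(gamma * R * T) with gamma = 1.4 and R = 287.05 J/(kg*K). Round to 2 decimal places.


Step 1: gamma * R * T = 1.4 * 287.05 * 313.3 = 125905.871
Step 2: a = sqrt(125905.871) = 354.83 m/s

354.83


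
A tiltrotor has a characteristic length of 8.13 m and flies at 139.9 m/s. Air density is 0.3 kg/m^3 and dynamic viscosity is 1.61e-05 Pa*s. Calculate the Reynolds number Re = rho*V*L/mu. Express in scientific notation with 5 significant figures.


Step 1: Numerator = rho * V * L = 0.3 * 139.9 * 8.13 = 341.2161
Step 2: Re = 341.2161 / 1.61e-05
Step 3: Re = 2.1194e+07

2.1194e+07


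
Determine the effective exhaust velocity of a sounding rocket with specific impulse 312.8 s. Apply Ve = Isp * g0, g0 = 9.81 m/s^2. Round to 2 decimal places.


Step 1: Ve = Isp * g0 = 312.8 * 9.81
Step 2: Ve = 3068.57 m/s

3068.57


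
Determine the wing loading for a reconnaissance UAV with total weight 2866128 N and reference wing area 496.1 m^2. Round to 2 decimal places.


Step 1: Wing loading = W / S = 2866128 / 496.1
Step 2: Wing loading = 5777.32 N/m^2

5777.32


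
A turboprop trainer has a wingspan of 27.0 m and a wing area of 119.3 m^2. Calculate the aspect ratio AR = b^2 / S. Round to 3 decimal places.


Step 1: b^2 = 27.0^2 = 729.0
Step 2: AR = 729.0 / 119.3 = 6.111

6.111


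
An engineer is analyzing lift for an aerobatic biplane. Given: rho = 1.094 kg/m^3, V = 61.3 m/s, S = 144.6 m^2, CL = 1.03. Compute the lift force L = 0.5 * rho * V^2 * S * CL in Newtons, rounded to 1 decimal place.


Step 1: Calculate dynamic pressure q = 0.5 * 1.094 * 61.3^2 = 0.5 * 1.094 * 3757.69 = 2055.4564 Pa
Step 2: Multiply by wing area and lift coefficient: L = 2055.4564 * 144.6 * 1.03
Step 3: L = 297218.9998 * 1.03 = 306135.6 N

306135.6


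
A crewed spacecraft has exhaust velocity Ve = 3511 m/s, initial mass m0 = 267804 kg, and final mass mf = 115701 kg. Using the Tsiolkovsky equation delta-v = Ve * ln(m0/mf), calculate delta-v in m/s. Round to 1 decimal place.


Step 1: Mass ratio m0/mf = 267804 / 115701 = 2.314621
Step 2: ln(2.314621) = 0.839246
Step 3: delta-v = 3511 * 0.839246 = 2946.6 m/s

2946.6


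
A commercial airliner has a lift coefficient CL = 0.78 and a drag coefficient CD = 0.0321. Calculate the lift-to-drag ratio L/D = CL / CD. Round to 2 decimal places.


Step 1: L/D = CL / CD = 0.78 / 0.0321
Step 2: L/D = 24.30

24.30


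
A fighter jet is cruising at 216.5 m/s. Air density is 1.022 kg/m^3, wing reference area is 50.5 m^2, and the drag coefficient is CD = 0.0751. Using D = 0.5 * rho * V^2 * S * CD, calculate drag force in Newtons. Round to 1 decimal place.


Step 1: Dynamic pressure q = 0.5 * 1.022 * 216.5^2 = 23951.7198 Pa
Step 2: Drag D = q * S * CD = 23951.7198 * 50.5 * 0.0751
Step 3: D = 90838.1 N

90838.1


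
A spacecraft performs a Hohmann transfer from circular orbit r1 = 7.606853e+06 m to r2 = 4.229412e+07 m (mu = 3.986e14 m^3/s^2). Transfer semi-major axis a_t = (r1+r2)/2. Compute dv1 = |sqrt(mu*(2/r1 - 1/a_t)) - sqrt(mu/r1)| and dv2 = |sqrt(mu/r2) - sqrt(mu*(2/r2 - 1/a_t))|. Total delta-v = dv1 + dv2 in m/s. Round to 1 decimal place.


Step 1: Transfer semi-major axis a_t = (7.606853e+06 + 4.229412e+07) / 2 = 2.495049e+07 m
Step 2: v1 (circular at r1) = sqrt(mu/r1) = 7238.79 m/s
Step 3: v_t1 = sqrt(mu*(2/r1 - 1/a_t)) = 9424.68 m/s
Step 4: dv1 = |9424.68 - 7238.79| = 2185.89 m/s
Step 5: v2 (circular at r2) = 3069.93 m/s, v_t2 = 1695.09 m/s
Step 6: dv2 = |3069.93 - 1695.09| = 1374.85 m/s
Step 7: Total delta-v = 2185.89 + 1374.85 = 3560.7 m/s

3560.7


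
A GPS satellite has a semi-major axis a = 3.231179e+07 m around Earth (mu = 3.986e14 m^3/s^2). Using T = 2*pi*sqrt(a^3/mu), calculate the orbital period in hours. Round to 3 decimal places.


Step 1: a^3 / mu = 3.373518e+22 / 3.986e14 = 8.463417e+07
Step 2: sqrt(8.463417e+07) = 9199.6833 s
Step 3: T = 2*pi * 9199.6833 = 57803.32 s
Step 4: T in hours = 57803.32 / 3600 = 16.056 hours

16.056


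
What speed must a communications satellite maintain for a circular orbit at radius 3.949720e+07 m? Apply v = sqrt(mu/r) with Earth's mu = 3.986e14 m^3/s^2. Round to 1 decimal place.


Step 1: mu / r = 3.986e14 / 3.949720e+07 = 10091854.6125
Step 2: v = sqrt(10091854.6125) = 3176.8 m/s

3176.8


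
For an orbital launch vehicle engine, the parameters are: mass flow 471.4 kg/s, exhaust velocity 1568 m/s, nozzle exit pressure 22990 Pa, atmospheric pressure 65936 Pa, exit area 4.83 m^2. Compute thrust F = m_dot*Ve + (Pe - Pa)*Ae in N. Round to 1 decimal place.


Step 1: Momentum thrust = m_dot * Ve = 471.4 * 1568 = 739155.2 N
Step 2: Pressure thrust = (Pe - Pa) * Ae = (22990 - 65936) * 4.83 = -207429.18 N
Step 3: Total thrust F = 739155.2 + -207429.18 = 531726.0 N

531726.0


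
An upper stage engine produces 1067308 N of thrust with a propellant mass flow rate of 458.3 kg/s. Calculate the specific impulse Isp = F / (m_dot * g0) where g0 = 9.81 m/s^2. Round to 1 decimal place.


Step 1: m_dot * g0 = 458.3 * 9.81 = 4495.92
Step 2: Isp = 1067308 / 4495.92 = 237.4 s

237.4


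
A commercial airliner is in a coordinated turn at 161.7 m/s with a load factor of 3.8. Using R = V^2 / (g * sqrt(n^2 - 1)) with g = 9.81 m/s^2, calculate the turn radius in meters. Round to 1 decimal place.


Step 1: V^2 = 161.7^2 = 26146.89
Step 2: n^2 - 1 = 3.8^2 - 1 = 13.44
Step 3: sqrt(13.44) = 3.666061
Step 4: R = 26146.89 / (9.81 * 3.666061) = 727.0 m

727.0


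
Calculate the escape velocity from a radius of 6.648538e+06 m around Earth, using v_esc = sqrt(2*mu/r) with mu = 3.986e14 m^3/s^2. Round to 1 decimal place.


Step 1: 2*mu/r = 2 * 3.986e14 / 6.648538e+06 = 119906060.5505
Step 2: v_esc = sqrt(119906060.5505) = 10950.2 m/s

10950.2


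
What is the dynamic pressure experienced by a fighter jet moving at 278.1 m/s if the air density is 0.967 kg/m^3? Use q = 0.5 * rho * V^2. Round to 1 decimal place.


Step 1: V^2 = 278.1^2 = 77339.61
Step 2: q = 0.5 * 0.967 * 77339.61
Step 3: q = 37393.7 Pa

37393.7


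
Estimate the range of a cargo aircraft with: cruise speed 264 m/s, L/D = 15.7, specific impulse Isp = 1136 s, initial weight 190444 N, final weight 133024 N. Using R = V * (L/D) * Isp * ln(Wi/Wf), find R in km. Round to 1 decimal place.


Step 1: Coefficient = V * (L/D) * Isp = 264 * 15.7 * 1136 = 4708492.8 m
Step 2: Wi/Wf = 190444 / 133024 = 1.431651
Step 3: ln(1.431651) = 0.358829
Step 4: R = 4708492.8 * 0.358829 = 1689542.0 m = 1689.5 km

1689.5


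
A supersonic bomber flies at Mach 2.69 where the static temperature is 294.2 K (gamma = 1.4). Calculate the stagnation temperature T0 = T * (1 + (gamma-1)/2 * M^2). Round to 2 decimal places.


Step 1: (gamma-1)/2 = 0.2
Step 2: M^2 = 7.2361
Step 3: 1 + 0.2 * 7.2361 = 2.44722
Step 4: T0 = 294.2 * 2.44722 = 719.97 K

719.97


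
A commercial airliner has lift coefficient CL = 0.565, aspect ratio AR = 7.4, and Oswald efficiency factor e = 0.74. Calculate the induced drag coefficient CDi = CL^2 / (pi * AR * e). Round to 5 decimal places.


Step 1: CL^2 = 0.565^2 = 0.319225
Step 2: pi * AR * e = 3.14159 * 7.4 * 0.74 = 17.203361
Step 3: CDi = 0.319225 / 17.203361 = 0.01856

0.01856


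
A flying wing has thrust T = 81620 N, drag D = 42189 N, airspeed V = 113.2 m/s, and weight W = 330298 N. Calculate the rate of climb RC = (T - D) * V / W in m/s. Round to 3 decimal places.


Step 1: Excess thrust = T - D = 81620 - 42189 = 39431 N
Step 2: Excess power = 39431 * 113.2 = 4463589.2 W
Step 3: RC = 4463589.2 / 330298 = 13.514 m/s

13.514


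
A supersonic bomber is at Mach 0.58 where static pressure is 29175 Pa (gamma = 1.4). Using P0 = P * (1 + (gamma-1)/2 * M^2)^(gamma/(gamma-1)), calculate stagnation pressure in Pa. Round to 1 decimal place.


Step 1: (gamma-1)/2 * M^2 = 0.2 * 0.3364 = 0.06728
Step 2: 1 + 0.06728 = 1.06728
Step 3: Exponent gamma/(gamma-1) = 3.5
Step 4: P0 = 29175 * 1.06728^3.5 = 36642.5 Pa

36642.5


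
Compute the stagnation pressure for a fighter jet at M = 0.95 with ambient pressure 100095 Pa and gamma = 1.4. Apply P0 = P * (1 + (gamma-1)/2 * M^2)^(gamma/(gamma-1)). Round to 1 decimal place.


Step 1: (gamma-1)/2 * M^2 = 0.2 * 0.9025 = 0.1805
Step 2: 1 + 0.1805 = 1.1805
Step 3: Exponent gamma/(gamma-1) = 3.5
Step 4: P0 = 100095 * 1.1805^3.5 = 178913.6 Pa

178913.6


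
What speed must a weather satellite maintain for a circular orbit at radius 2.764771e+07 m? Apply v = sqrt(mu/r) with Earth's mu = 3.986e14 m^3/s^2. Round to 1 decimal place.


Step 1: mu / r = 3.986e14 / 2.764771e+07 = 14417107.2396
Step 2: v = sqrt(14417107.2396) = 3797.0 m/s

3797.0


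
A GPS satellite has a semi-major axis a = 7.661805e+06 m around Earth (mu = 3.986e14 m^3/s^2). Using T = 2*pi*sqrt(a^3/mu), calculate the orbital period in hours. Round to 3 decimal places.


Step 1: a^3 / mu = 4.497729e+20 / 3.986e14 = 1.128382e+06
Step 2: sqrt(1.128382e+06) = 1062.2531 s
Step 3: T = 2*pi * 1062.2531 = 6674.33 s
Step 4: T in hours = 6674.33 / 3600 = 1.854 hours

1.854


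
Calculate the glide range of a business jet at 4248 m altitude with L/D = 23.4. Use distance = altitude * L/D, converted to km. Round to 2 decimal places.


Step 1: Glide distance = altitude * L/D = 4248 * 23.4 = 99403.2 m
Step 2: Convert to km: 99403.2 / 1000 = 99.40 km

99.40


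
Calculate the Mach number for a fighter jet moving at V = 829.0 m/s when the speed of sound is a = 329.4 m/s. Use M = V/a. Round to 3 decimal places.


Step 1: M = V / a = 829.0 / 329.4
Step 2: M = 2.517

2.517


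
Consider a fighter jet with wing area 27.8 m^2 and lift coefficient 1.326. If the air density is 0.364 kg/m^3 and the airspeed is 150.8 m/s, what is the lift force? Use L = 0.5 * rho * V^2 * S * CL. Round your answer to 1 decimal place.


Step 1: Calculate dynamic pressure q = 0.5 * 0.364 * 150.8^2 = 0.5 * 0.364 * 22740.64 = 4138.7965 Pa
Step 2: Multiply by wing area and lift coefficient: L = 4138.7965 * 27.8 * 1.326
Step 3: L = 115058.5421 * 1.326 = 152567.6 N

152567.6


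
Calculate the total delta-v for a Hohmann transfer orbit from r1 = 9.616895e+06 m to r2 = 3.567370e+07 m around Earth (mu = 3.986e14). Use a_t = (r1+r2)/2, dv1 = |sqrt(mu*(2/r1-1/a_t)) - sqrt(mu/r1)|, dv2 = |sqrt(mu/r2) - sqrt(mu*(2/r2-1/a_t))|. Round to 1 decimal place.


Step 1: Transfer semi-major axis a_t = (9.616895e+06 + 3.567370e+07) / 2 = 2.264530e+07 m
Step 2: v1 (circular at r1) = sqrt(mu/r1) = 6438.0 m/s
Step 3: v_t1 = sqrt(mu*(2/r1 - 1/a_t)) = 8080.46 m/s
Step 4: dv1 = |8080.46 - 6438.0| = 1642.46 m/s
Step 5: v2 (circular at r2) = 3342.68 m/s, v_t2 = 2178.33 m/s
Step 6: dv2 = |3342.68 - 2178.33| = 1164.35 m/s
Step 7: Total delta-v = 1642.46 + 1164.35 = 2806.8 m/s

2806.8


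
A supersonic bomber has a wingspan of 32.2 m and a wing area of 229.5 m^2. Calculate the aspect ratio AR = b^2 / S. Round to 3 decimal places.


Step 1: b^2 = 32.2^2 = 1036.84
Step 2: AR = 1036.84 / 229.5 = 4.518

4.518


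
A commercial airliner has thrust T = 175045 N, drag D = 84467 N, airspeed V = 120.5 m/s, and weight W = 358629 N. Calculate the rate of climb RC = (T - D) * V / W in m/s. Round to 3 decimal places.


Step 1: Excess thrust = T - D = 175045 - 84467 = 90578 N
Step 2: Excess power = 90578 * 120.5 = 10914649.0 W
Step 3: RC = 10914649.0 / 358629 = 30.434 m/s

30.434


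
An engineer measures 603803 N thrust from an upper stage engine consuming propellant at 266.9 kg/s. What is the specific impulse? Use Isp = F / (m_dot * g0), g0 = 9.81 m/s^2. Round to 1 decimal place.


Step 1: m_dot * g0 = 266.9 * 9.81 = 2618.29
Step 2: Isp = 603803 / 2618.29 = 230.6 s

230.6


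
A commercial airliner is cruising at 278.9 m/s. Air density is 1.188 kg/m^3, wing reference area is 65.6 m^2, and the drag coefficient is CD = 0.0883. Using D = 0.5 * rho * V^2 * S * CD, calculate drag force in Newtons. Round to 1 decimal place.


Step 1: Dynamic pressure q = 0.5 * 1.188 * 278.9^2 = 46204.4147 Pa
Step 2: Drag D = q * S * CD = 46204.4147 * 65.6 * 0.0883
Step 3: D = 267638.1 N

267638.1


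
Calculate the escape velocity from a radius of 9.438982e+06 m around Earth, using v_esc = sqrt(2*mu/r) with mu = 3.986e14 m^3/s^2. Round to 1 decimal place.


Step 1: 2*mu/r = 2 * 3.986e14 / 9.438982e+06 = 84458260.4353
Step 2: v_esc = sqrt(84458260.4353) = 9190.1 m/s

9190.1


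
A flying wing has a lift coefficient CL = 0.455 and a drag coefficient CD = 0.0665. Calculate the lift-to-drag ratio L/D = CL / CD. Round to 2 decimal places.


Step 1: L/D = CL / CD = 0.455 / 0.0665
Step 2: L/D = 6.84

6.84


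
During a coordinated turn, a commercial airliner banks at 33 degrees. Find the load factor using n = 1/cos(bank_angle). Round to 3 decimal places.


Step 1: Convert 33 degrees to radians = 0.575959
Step 2: cos(33 deg) = 0.838671
Step 3: n = 1 / 0.838671 = 1.192

1.192


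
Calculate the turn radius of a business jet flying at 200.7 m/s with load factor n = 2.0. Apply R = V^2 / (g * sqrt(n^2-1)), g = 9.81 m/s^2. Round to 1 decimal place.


Step 1: V^2 = 200.7^2 = 40280.49
Step 2: n^2 - 1 = 2.0^2 - 1 = 3.0
Step 3: sqrt(3.0) = 1.732051
Step 4: R = 40280.49 / (9.81 * 1.732051) = 2370.6 m

2370.6


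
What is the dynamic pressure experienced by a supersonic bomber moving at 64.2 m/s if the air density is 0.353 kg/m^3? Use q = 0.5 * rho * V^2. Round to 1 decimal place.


Step 1: V^2 = 64.2^2 = 4121.64
Step 2: q = 0.5 * 0.353 * 4121.64
Step 3: q = 727.5 Pa

727.5


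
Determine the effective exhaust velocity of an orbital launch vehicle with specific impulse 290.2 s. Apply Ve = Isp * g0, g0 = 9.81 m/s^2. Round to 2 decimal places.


Step 1: Ve = Isp * g0 = 290.2 * 9.81
Step 2: Ve = 2846.86 m/s

2846.86


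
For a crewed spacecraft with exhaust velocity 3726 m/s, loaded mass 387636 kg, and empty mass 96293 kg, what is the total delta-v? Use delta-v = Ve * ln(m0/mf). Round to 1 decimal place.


Step 1: Mass ratio m0/mf = 387636 / 96293 = 4.025589
Step 2: ln(4.025589) = 1.392671
Step 3: delta-v = 3726 * 1.392671 = 5189.1 m/s

5189.1


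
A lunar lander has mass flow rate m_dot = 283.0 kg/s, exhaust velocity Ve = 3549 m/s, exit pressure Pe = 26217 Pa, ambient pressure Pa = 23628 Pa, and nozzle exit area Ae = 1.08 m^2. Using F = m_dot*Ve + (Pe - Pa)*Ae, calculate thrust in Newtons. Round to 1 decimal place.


Step 1: Momentum thrust = m_dot * Ve = 283.0 * 3549 = 1004367.0 N
Step 2: Pressure thrust = (Pe - Pa) * Ae = (26217 - 23628) * 1.08 = 2796.12 N
Step 3: Total thrust F = 1004367.0 + 2796.12 = 1007163.1 N

1007163.1


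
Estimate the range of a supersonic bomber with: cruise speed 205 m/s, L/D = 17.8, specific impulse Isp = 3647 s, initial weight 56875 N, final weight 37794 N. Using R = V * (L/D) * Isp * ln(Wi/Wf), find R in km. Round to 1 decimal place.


Step 1: Coefficient = V * (L/D) * Isp = 205 * 17.8 * 3647 = 13307903.0 m
Step 2: Wi/Wf = 56875 / 37794 = 1.504868
Step 3: ln(1.504868) = 0.408706
Step 4: R = 13307903.0 * 0.408706 = 5439013.4 m = 5439.0 km

5439.0


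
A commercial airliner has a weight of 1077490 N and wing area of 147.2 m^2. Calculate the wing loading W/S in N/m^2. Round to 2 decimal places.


Step 1: Wing loading = W / S = 1077490 / 147.2
Step 2: Wing loading = 7319.90 N/m^2

7319.90


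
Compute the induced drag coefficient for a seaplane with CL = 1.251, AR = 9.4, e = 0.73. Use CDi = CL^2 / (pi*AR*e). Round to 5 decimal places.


Step 1: CL^2 = 1.251^2 = 1.565001
Step 2: pi * AR * e = 3.14159 * 9.4 * 0.73 = 21.557609
Step 3: CDi = 1.565001 / 21.557609 = 0.07260

0.07260


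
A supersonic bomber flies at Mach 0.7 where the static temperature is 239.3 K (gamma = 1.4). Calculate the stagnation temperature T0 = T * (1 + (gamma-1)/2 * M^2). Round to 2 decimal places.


Step 1: (gamma-1)/2 = 0.2
Step 2: M^2 = 0.49
Step 3: 1 + 0.2 * 0.49 = 1.098
Step 4: T0 = 239.3 * 1.098 = 262.75 K

262.75


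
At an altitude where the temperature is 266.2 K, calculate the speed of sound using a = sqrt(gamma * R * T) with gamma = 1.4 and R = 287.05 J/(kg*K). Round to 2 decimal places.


Step 1: gamma * R * T = 1.4 * 287.05 * 266.2 = 106977.794
Step 2: a = sqrt(106977.794) = 327.07 m/s

327.07


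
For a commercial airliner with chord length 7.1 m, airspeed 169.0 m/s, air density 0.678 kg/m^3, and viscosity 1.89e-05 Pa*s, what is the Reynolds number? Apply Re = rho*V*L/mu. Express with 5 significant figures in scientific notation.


Step 1: Numerator = rho * V * L = 0.678 * 169.0 * 7.1 = 813.5322
Step 2: Re = 813.5322 / 1.89e-05
Step 3: Re = 4.3044e+07

4.3044e+07


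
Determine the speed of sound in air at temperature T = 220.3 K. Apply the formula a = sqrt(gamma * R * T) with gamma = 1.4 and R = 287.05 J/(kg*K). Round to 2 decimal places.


Step 1: gamma * R * T = 1.4 * 287.05 * 220.3 = 88531.961
Step 2: a = sqrt(88531.961) = 297.54 m/s

297.54


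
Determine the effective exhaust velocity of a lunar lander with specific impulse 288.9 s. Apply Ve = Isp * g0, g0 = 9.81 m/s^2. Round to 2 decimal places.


Step 1: Ve = Isp * g0 = 288.9 * 9.81
Step 2: Ve = 2834.11 m/s

2834.11


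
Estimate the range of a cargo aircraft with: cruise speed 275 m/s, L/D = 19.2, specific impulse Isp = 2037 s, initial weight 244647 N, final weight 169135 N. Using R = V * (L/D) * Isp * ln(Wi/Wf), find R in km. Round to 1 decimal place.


Step 1: Coefficient = V * (L/D) * Isp = 275 * 19.2 * 2037 = 10755360.0 m
Step 2: Wi/Wf = 244647 / 169135 = 1.44646
Step 3: ln(1.44646) = 0.369119
Step 4: R = 10755360.0 * 0.369119 = 3970009.3 m = 3970.0 km

3970.0


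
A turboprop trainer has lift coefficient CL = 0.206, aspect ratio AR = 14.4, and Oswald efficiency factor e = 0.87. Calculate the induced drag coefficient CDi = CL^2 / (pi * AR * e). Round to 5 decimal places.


Step 1: CL^2 = 0.206^2 = 0.042436
Step 2: pi * AR * e = 3.14159 * 14.4 * 0.87 = 39.357873
Step 3: CDi = 0.042436 / 39.357873 = 0.00108

0.00108


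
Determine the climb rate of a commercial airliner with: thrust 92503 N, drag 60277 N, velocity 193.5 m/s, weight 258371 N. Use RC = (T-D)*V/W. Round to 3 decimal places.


Step 1: Excess thrust = T - D = 92503 - 60277 = 32226 N
Step 2: Excess power = 32226 * 193.5 = 6235731.0 W
Step 3: RC = 6235731.0 / 258371 = 24.135 m/s

24.135


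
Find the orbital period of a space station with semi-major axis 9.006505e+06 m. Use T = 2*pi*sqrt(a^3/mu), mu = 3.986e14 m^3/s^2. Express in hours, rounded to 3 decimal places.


Step 1: a^3 / mu = 7.305819e+20 / 3.986e14 = 1.832870e+06
Step 2: sqrt(1.832870e+06) = 1353.8352 s
Step 3: T = 2*pi * 1353.8352 = 8506.4 s
Step 4: T in hours = 8506.4 / 3600 = 2.363 hours

2.363


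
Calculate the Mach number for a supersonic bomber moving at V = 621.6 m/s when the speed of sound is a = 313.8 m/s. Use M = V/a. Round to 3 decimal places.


Step 1: M = V / a = 621.6 / 313.8
Step 2: M = 1.981

1.981


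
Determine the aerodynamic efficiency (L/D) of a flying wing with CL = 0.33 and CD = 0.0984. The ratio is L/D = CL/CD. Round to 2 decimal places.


Step 1: L/D = CL / CD = 0.33 / 0.0984
Step 2: L/D = 3.35

3.35


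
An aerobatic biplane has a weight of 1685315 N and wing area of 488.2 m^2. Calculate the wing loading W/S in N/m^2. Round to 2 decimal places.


Step 1: Wing loading = W / S = 1685315 / 488.2
Step 2: Wing loading = 3452.10 N/m^2

3452.10
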